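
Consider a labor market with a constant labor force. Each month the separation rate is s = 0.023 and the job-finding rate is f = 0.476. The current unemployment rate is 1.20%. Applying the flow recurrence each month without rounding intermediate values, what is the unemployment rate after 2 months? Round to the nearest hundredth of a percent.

With a fixed labor force, u_{t+1} = u_t + s·(1−u_t) − f·u_t = u_t·(1−s−f) + s.
Here 1−s−f = 0.501 and s = 0.023.
u_1 = 0.012000 × 0.501 + 0.023 = 0.029012.
u_2 = 0.029012 × 0.501 + 0.023 = 0.037535.

Unemployment rate after two months ≈ 3.75%.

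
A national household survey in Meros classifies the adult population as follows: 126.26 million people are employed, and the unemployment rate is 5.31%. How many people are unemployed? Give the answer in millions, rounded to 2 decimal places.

About 7.08 million are unemployed.

Let U be the number unemployed. The labor force is E + U, and U/(E+U) = 0.0531.
So U = 0.0531 × 126.26 / (1 − 0.0531) = 6.7044 / 0.9469 ≈ 7.08 million.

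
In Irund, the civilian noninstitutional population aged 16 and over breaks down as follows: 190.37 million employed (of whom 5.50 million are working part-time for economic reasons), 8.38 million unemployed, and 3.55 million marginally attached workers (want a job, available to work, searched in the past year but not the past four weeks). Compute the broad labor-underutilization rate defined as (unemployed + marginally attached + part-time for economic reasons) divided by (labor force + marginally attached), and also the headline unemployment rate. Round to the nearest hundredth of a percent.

Labor force = 190.37 + 8.38 = 198.75 million.
Numerator = 8.38 + 3.55 + 5.50 = 17.43 million.
Denominator = 198.75 + 3.55 = 202.30 million.
Broad rate = 17.43 / 202.30 = 8.62%.
Headline unemployment rate = 8.38 / 198.75 = 4.22%.

Broad underutilization rate ≈ 8.62%; headline unemployment rate ≈ 4.22%.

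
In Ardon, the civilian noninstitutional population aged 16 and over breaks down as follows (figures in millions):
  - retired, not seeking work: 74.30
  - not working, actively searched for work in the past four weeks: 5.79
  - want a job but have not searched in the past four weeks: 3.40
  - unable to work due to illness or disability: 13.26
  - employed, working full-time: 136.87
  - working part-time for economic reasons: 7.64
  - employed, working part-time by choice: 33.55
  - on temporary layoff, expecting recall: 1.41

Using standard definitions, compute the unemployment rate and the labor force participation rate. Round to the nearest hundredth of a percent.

Unemployment rate ≈ 3.89%; labor force participation rate ≈ 67.07%.

Employed = 136.87 + 7.64 + 33.55 = 178.06 million (anyone who worked, including part-time for economic reasons, counts as employed).
Unemployed = 5.79 + 1.41 = 7.20 million (jobless and actively searching, or on temporary layoff).
Labor force = 178.06 + 7.20 = 185.26 million.
Not in labor force = 74.30 + 3.40 + 13.26 = 90.96 million (those not working and not actively searching are outside the labor force — including those who want a job but have given up searching).
Civilian working-age population = 185.26 + 90.96 = 276.22 million.
Unemployment rate = 7.20 / 185.26 = 3.89%.
Labor force participation rate = 185.26 / 276.22 = 67.07%.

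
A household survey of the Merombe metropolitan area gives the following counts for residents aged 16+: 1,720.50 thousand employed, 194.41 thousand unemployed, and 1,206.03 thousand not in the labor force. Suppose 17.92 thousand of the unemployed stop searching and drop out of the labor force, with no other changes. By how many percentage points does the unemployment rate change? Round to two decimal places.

The unemployment rate changes by −0.85 percentage points.

Initially, labor force = 1,720.50 + 194.41 = 1,914.91 thousand, so u = 194.41/1,914.91 = 10.15%.
After the change, unemployed and labor force both fall by 17.92 → E = 1,720.50, U = 176.49, labor force = 1,896.99 thousand.
New unemployment rate = 176.49 / 1,896.99 = 9.30%.
Change = 9.30% − 10.15% = −0.85 percentage points.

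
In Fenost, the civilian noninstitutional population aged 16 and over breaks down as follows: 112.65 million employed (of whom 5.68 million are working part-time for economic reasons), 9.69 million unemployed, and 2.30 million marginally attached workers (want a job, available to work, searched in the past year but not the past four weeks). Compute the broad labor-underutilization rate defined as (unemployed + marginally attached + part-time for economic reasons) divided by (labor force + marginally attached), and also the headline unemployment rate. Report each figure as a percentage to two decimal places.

Labor force = 112.65 + 9.69 = 122.34 million.
Numerator = 9.69 + 2.30 + 5.68 = 17.67 million.
Denominator = 122.34 + 2.30 = 124.64 million.
Broad rate = 17.67 / 124.64 = 14.18%.
Headline unemployment rate = 9.69 / 122.34 = 7.92%.

Broad underutilization rate ≈ 14.18%; headline unemployment rate ≈ 7.92%.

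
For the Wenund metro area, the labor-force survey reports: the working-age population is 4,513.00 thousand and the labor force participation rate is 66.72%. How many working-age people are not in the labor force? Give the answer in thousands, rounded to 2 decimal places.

About 1,501.93 thousand are not in the labor force.

Share not in the labor force = 1 − 0.6672 = 0.3328.
Not in labor force = 0.3328 × 4,513.00 ≈ 1,501.93 thousand.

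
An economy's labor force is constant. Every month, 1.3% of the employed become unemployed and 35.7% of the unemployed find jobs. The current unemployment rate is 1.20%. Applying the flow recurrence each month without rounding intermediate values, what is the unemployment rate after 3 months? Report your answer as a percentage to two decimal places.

Unemployment rate after three months ≈ 2.94%.

With a fixed labor force, u_{t+1} = u_t + s·(1−u_t) − f·u_t = u_t·(1−s−f) + s.
Here 1−s−f = 0.630 and s = 0.013.
u_1 = 0.012000 × 0.630 + 0.013 = 0.020560.
u_2 = 0.020560 × 0.630 + 0.013 = 0.025953.
u_3 = 0.025953 × 0.630 + 0.013 = 0.029350.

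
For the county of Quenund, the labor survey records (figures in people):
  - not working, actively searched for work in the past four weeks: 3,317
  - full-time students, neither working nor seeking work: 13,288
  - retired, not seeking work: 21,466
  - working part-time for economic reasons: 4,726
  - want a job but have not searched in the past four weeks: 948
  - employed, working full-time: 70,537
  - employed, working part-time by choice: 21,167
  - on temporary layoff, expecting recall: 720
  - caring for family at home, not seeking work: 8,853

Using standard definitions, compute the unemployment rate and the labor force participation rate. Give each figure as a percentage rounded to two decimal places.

Employed = 4,726 + 70,537 + 21,167 = 96,430 (anyone who worked, including part-time for economic reasons, counts as employed).
Unemployed = 3,317 + 720 = 4,037 (jobless and actively searching, or on temporary layoff).
Labor force = 96,430 + 4,037 = 100,467.
Not in labor force = 13,288 + 21,466 + 948 + 8,853 = 44,555 (those not working and not actively searching are outside the labor force — including those who want a job but have given up searching).
Civilian working-age population = 100,467 + 44,555 = 145,022.
Unemployment rate = 4,037 / 100,467 = 4.02%.
Labor force participation rate = 100,467 / 145,022 = 69.28%.

Unemployment rate ≈ 4.02%; labor force participation rate ≈ 69.28%.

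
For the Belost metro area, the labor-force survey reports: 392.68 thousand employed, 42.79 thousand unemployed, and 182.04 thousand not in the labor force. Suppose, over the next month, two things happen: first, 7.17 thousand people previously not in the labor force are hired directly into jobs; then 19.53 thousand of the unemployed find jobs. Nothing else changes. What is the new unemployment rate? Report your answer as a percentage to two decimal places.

Initially, labor force = 392.68 + 42.79 = 435.47 thousand, so u = 42.79/435.47 = 9.83%.
After the first change, employed and labor force both rise by 7.17; unemployed unchanged → E = 399.85, U = 42.79, labor force = 442.64 thousand.
After the second change, unemployed falls and employed rises by 19.53; labor force unchanged → E = 419.38, U = 23.26, labor force = 442.64 thousand.
New unemployment rate = 23.26 / 442.64 = 5.25%.

New unemployment rate ≈ 5.25%.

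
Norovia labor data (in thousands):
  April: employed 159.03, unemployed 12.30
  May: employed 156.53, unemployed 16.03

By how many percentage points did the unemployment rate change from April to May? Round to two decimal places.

April: labor force = 159.03 + 12.30 = 171.33; u = 12.30/171.33 = 7.18%.
May: labor force = 156.53 + 16.03 = 172.56; u = 16.03/172.56 = 9.29%.
Change = 9.29% − 7.18% = +2.11 pp.

The unemployment rate changed by +2.11 percentage points.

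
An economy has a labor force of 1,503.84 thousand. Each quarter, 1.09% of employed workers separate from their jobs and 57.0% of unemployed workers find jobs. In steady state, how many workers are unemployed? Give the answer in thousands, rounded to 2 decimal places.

About 28.22 thousand are unemployed in steady state.

Steady-state unemployment rate u* = s/(s+f) = 1.09/(1.09+57.0) = 0.018764.
Unemployed = u* × labor force = 0.018764 × 1,503.84 ≈ 28.22 thousand.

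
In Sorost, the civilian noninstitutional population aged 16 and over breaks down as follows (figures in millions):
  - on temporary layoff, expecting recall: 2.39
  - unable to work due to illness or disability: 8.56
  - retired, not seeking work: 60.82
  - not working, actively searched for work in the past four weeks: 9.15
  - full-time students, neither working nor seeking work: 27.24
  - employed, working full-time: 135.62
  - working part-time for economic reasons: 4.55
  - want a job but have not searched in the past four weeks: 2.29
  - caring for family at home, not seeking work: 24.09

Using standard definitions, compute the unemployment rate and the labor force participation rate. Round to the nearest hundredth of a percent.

Employed = 135.62 + 4.55 = 140.17 million (anyone who worked, including part-time for economic reasons, counts as employed).
Unemployed = 2.39 + 9.15 = 11.54 million (jobless and actively searching, or on temporary layoff).
Labor force = 140.17 + 11.54 = 151.71 million.
Not in labor force = 8.56 + 60.82 + 27.24 + 2.29 + 24.09 = 123.00 million (those not working and not actively searching are outside the labor force — including those who want a job but have given up searching).
Civilian working-age population = 151.71 + 123.00 = 274.71 million.
Unemployment rate = 11.54 / 151.71 = 7.61%.
Labor force participation rate = 151.71 / 274.71 = 55.23%.

Unemployment rate ≈ 7.61%; labor force participation rate ≈ 55.23%.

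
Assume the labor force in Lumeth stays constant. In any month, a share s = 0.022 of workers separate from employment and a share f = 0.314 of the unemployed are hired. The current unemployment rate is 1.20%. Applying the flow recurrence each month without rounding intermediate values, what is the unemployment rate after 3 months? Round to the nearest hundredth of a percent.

Unemployment rate after three months ≈ 4.98%.

With a fixed labor force, u_{t+1} = u_t + s·(1−u_t) − f·u_t = u_t·(1−s−f) + s.
Here 1−s−f = 0.664 and s = 0.022.
u_1 = 0.012000 × 0.664 + 0.022 = 0.029968.
u_2 = 0.029968 × 0.664 + 0.022 = 0.041899.
u_3 = 0.041899 × 0.664 + 0.022 = 0.049821.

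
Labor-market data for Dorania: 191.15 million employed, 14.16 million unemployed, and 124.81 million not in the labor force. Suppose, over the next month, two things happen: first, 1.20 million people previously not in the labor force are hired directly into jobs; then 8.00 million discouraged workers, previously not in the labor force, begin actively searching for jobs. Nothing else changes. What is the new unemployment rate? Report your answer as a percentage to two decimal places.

Initially, labor force = 191.15 + 14.16 = 205.31 million, so u = 14.16/205.31 = 6.90%.
After the first change, employed and labor force both rise by 1.20; unemployed unchanged → E = 192.35, U = 14.16, labor force = 206.51 million.
After the second change, unemployed and labor force both rise by 8.00 → E = 192.35, U = 22.16, labor force = 214.51 million.
New unemployment rate = 22.16 / 214.51 = 10.33%.

New unemployment rate ≈ 10.33%.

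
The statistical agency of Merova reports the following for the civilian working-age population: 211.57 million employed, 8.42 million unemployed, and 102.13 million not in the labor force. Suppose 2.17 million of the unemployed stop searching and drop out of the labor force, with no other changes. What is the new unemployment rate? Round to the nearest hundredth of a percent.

Initially, labor force = 211.57 + 8.42 = 219.99 million, so u = 8.42/219.99 = 3.83%.
After the change, unemployed and labor force both fall by 2.17 → E = 211.57, U = 6.25, labor force = 217.82 million.
New unemployment rate = 6.25 / 217.82 = 2.87%.

New unemployment rate ≈ 2.87%.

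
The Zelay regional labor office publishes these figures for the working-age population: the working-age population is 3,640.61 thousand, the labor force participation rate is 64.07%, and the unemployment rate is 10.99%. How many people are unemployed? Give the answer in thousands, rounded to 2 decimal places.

About 256.35 thousand are unemployed.

Labor force = 0.6407 × 3,640.61 = 2,332.54 thousand.
Unemployed = 0.1099 × 2,332.54 ≈ 256.35 thousand.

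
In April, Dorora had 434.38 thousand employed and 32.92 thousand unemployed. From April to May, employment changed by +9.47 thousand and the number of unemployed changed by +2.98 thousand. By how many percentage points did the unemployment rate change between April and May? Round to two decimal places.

April: labor force = 434.38 + 32.92 = 467.30; u = 32.92/467.30 = 7.04%.
May: labor force = 443.85 + 35.90 = 479.75; u = 35.90/479.75 = 7.48%.
Change = 7.48% − 7.04% = +0.44 pp.

The unemployment rate changed by +0.44 percentage points.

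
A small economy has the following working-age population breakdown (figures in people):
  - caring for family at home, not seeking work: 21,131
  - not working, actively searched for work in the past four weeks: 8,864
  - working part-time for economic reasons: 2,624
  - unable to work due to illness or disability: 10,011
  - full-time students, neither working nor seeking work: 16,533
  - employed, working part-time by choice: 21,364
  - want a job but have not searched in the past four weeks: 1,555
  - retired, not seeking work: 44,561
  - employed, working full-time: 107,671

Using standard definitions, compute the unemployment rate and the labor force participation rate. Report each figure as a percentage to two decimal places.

Unemployment rate ≈ 6.31%; labor force participation rate ≈ 59.97%.

Employed = 2,624 + 21,364 + 107,671 = 131,659 (anyone who worked, including part-time for economic reasons, counts as employed).
Unemployed = 8,864.
Labor force = 131,659 + 8,864 = 140,523.
Not in labor force = 21,131 + 10,011 + 16,533 + 1,555 + 44,561 = 93,791 (those not working and not actively searching are outside the labor force — including those who want a job but have given up searching).
Civilian working-age population = 140,523 + 93,791 = 234,314.
Unemployment rate = 8,864 / 140,523 = 6.31%.
Labor force participation rate = 140,523 / 234,314 = 59.97%.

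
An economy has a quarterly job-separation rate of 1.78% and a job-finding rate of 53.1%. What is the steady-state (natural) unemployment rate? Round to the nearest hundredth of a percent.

Steady-state unemployment rate ≈ 3.24%.

At steady state the flows balance: s·E = f·U, so U/(E+U) = s/(s+f).
u* = 1.78 / (1.78 + 53.1) = 1.78 / 54.88 = 3.24%.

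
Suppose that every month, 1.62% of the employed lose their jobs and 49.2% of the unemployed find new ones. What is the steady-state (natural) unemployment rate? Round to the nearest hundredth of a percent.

Steady-state unemployment rate ≈ 3.19%.

At steady state the flows balance: s·E = f·U, so U/(E+U) = s/(s+f).
u* = 1.62 / (1.62 + 49.2) = 1.62 / 50.82 = 3.19%.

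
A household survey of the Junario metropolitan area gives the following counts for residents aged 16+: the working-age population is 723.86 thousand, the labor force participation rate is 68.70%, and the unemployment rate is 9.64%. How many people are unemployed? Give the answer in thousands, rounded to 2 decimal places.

Labor force = 0.6870 × 723.86 = 497.29 thousand.
Unemployed = 0.0964 × 497.29 ≈ 47.94 thousand.

About 47.94 thousand are unemployed.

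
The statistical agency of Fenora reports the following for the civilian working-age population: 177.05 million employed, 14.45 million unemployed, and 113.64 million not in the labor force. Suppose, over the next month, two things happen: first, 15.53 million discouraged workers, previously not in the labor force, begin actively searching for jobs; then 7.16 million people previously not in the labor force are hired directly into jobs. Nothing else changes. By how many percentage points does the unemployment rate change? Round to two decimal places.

Initially, labor force = 177.05 + 14.45 = 191.50 million, so u = 14.45/191.50 = 7.55%.
After the first change, unemployed and labor force both rise by 15.53 → E = 177.05, U = 29.98, labor force = 207.03 million.
After the second change, employed and labor force both rise by 7.16; unemployed unchanged → E = 184.21, U = 29.98, labor force = 214.19 million.
New unemployment rate = 29.98 / 214.19 = 14.00%.
Change = 14.00% − 7.55% = +6.45 percentage points.

The unemployment rate changes by +6.45 percentage points.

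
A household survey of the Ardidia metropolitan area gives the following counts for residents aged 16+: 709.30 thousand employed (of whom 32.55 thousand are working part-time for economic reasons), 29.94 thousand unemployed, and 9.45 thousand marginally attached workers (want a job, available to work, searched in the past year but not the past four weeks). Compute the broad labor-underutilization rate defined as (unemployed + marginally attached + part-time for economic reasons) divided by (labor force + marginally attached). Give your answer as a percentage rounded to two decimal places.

Labor force = 709.30 + 29.94 = 739.24 thousand.
Numerator = 29.94 + 9.45 + 32.55 = 71.94 thousand.
Denominator = 739.24 + 9.45 = 748.69 thousand.
Broad rate = 71.94 / 748.69 = 9.61%.

Broad underutilization rate ≈ 9.61%.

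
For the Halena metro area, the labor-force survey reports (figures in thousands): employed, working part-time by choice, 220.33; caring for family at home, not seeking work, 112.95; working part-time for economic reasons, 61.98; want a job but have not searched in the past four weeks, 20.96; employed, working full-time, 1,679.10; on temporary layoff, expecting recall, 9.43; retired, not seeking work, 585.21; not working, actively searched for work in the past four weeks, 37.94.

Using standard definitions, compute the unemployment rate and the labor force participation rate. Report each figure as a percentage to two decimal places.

Unemployment rate ≈ 2.36%; labor force participation rate ≈ 73.64%.

Employed = 220.33 + 61.98 + 1,679.10 = 1,961.41 thousand (anyone who worked, including part-time for economic reasons, counts as employed).
Unemployed = 9.43 + 37.94 = 47.37 thousand (jobless and actively searching, or on temporary layoff).
Labor force = 1,961.41 + 47.37 = 2,008.78 thousand.
Not in labor force = 112.95 + 20.96 + 585.21 = 719.12 thousand (those not working and not actively searching are outside the labor force — including those who want a job but have given up searching).
Civilian working-age population = 2,008.78 + 719.12 = 2,727.90 thousand.
Unemployment rate = 47.37 / 2,008.78 = 2.36%.
Labor force participation rate = 2,008.78 / 2,727.90 = 73.64%.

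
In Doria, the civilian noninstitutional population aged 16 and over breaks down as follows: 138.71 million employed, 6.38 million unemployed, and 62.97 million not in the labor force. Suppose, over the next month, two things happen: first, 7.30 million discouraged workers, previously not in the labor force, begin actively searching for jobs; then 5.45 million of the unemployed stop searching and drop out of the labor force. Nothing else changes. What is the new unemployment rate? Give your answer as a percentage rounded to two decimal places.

Initially, labor force = 138.71 + 6.38 = 145.09 million, so u = 6.38/145.09 = 4.40%.
After the first change, unemployed and labor force both rise by 7.30 → E = 138.71, U = 13.68, labor force = 152.39 million.
After the second change, unemployed and labor force both fall by 5.45 → E = 138.71, U = 8.23, labor force = 146.94 million.
New unemployment rate = 8.23 / 146.94 = 5.60%.

New unemployment rate ≈ 5.60%.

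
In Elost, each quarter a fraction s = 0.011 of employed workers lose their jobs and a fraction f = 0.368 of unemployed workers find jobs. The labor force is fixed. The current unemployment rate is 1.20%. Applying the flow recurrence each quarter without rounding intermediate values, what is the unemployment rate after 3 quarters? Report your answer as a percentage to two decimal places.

With a fixed labor force, u_{t+1} = u_t + s·(1−u_t) − f·u_t = u_t·(1−s−f) + s.
Here 1−s−f = 0.621 and s = 0.011.
u_1 = 0.012000 × 0.621 + 0.011 = 0.018452.
u_2 = 0.018452 × 0.621 + 0.011 = 0.022459.
u_3 = 0.022459 × 0.621 + 0.011 = 0.024947.

Unemployment rate after three quarters ≈ 2.49%.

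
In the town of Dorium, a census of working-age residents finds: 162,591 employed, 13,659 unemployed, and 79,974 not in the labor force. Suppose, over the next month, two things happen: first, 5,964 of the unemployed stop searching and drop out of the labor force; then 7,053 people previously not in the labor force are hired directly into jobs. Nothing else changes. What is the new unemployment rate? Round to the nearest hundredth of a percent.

Initially, labor force = 162,591 + 13,659 = 176,250, so u = 13,659/176,250 = 7.75%.
After the first change, unemployed and labor force both fall by 5,964 → E = 162,591, U = 7,695, labor force = 170,286.
After the second change, employed and labor force both rise by 7,053; unemployed unchanged → E = 169,644, U = 7,695, labor force = 177,339.
New unemployment rate = 7,695 / 177,339 = 4.34%.

New unemployment rate ≈ 4.34%.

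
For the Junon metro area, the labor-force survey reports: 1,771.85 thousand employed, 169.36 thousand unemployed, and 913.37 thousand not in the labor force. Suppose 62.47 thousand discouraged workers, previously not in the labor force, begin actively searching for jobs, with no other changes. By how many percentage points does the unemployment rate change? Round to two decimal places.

The unemployment rate changes by +2.85 percentage points.

Initially, labor force = 1,771.85 + 169.36 = 1,941.21 thousand, so u = 169.36/1,941.21 = 8.72%.
After the change, unemployed and labor force both rise by 62.47 → E = 1,771.85, U = 231.83, labor force = 2,003.68 thousand.
New unemployment rate = 231.83 / 2,003.68 = 11.57%.
Change = 11.57% − 8.72% = +2.85 percentage points.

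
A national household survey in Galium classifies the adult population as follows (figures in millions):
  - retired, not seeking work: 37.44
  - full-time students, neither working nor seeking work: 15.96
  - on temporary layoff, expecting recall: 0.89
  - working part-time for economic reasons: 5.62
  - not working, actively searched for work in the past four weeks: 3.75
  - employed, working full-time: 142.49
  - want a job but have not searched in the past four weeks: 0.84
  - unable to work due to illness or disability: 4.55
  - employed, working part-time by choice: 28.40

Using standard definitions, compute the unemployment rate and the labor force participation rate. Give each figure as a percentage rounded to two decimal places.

Unemployment rate ≈ 2.56%; labor force participation rate ≈ 75.50%.

Employed = 5.62 + 142.49 + 28.40 = 176.51 million (anyone who worked, including part-time for economic reasons, counts as employed).
Unemployed = 0.89 + 3.75 = 4.64 million (jobless and actively searching, or on temporary layoff).
Labor force = 176.51 + 4.64 = 181.15 million.
Not in labor force = 37.44 + 15.96 + 0.84 + 4.55 = 58.79 million (those not working and not actively searching are outside the labor force — including those who want a job but have given up searching).
Civilian working-age population = 181.15 + 58.79 = 239.94 million.
Unemployment rate = 4.64 / 181.15 = 2.56%.
Labor force participation rate = 181.15 / 239.94 = 75.50%.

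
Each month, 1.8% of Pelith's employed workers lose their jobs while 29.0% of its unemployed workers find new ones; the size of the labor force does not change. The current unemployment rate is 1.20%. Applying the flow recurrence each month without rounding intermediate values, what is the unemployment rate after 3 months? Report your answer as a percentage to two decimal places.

Unemployment rate after three months ≈ 4.31%.

With a fixed labor force, u_{t+1} = u_t + s·(1−u_t) − f·u_t = u_t·(1−s−f) + s.
Here 1−s−f = 0.692 and s = 0.018.
u_1 = 0.012000 × 0.692 + 0.018 = 0.026304.
u_2 = 0.026304 × 0.692 + 0.018 = 0.036202.
u_3 = 0.036202 × 0.692 + 0.018 = 0.043052.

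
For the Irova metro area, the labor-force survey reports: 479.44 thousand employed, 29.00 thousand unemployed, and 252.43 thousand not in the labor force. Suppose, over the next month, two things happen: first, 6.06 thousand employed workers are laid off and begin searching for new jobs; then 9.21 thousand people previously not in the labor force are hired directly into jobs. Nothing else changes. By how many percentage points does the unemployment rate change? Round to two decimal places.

The unemployment rate changes by +1.07 percentage points.

Initially, labor force = 479.44 + 29.00 = 508.44 thousand, so u = 29.00/508.44 = 5.70%.
After the first change, employed falls and unemployed rises by 6.06; labor force unchanged → E = 473.38, U = 35.06, labor force = 508.44 thousand.
After the second change, employed and labor force both rise by 9.21; unemployed unchanged → E = 482.59, U = 35.06, labor force = 517.65 thousand.
New unemployment rate = 35.06 / 517.65 = 6.77%.
Change = 6.77% − 5.70% = +1.07 percentage points.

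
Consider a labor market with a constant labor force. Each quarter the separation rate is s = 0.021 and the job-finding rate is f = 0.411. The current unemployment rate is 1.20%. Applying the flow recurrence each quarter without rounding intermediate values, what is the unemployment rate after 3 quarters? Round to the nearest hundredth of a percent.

With a fixed labor force, u_{t+1} = u_t + s·(1−u_t) − f·u_t = u_t·(1−s−f) + s.
Here 1−s−f = 0.568 and s = 0.021.
u_1 = 0.012000 × 0.568 + 0.021 = 0.027816.
u_2 = 0.027816 × 0.568 + 0.021 = 0.036799.
u_3 = 0.036799 × 0.568 + 0.021 = 0.041902.

Unemployment rate after three quarters ≈ 4.19%.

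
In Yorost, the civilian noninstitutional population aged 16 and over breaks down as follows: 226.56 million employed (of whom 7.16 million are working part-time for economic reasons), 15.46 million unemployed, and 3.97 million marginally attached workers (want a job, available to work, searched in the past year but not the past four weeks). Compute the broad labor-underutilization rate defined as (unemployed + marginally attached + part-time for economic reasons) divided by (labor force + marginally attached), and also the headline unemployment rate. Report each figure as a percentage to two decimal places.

Labor force = 226.56 + 15.46 = 242.02 million.
Numerator = 15.46 + 3.97 + 7.16 = 26.59 million.
Denominator = 242.02 + 3.97 = 245.99 million.
Broad rate = 26.59 / 245.99 = 10.81%.
Headline unemployment rate = 15.46 / 242.02 = 6.39%.

Broad underutilization rate ≈ 10.81%; headline unemployment rate ≈ 6.39%.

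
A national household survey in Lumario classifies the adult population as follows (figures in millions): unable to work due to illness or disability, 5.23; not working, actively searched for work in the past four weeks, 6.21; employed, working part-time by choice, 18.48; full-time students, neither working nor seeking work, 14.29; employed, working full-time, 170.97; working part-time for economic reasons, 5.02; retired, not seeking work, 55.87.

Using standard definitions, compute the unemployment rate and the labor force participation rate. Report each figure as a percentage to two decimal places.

Employed = 18.48 + 170.97 + 5.02 = 194.47 million (anyone who worked, including part-time for economic reasons, counts as employed).
Unemployed = 6.21 million.
Labor force = 194.47 + 6.21 = 200.68 million.
Not in labor force = 5.23 + 14.29 + 55.87 = 75.39 million (those not working and not actively searching are outside the labor force).
Civilian working-age population = 200.68 + 75.39 = 276.07 million.
Unemployment rate = 6.21 / 200.68 = 3.09%.
Labor force participation rate = 200.68 / 276.07 = 72.69%.

Unemployment rate ≈ 3.09%; labor force participation rate ≈ 72.69%.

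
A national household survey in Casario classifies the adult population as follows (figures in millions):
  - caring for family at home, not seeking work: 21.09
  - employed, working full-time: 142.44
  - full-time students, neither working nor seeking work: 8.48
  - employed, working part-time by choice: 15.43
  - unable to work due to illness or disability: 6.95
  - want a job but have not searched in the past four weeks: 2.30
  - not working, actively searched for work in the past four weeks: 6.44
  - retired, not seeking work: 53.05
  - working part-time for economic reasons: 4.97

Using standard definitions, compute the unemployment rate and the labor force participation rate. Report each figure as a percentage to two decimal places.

Unemployment rate ≈ 3.80%; labor force participation rate ≈ 64.82%.

Employed = 142.44 + 15.43 + 4.97 = 162.84 million (anyone who worked, including part-time for economic reasons, counts as employed).
Unemployed = 6.44 million.
Labor force = 162.84 + 6.44 = 169.28 million.
Not in labor force = 21.09 + 8.48 + 6.95 + 2.30 + 53.05 = 91.87 million (those not working and not actively searching are outside the labor force — including those who want a job but have given up searching).
Civilian working-age population = 169.28 + 91.87 = 261.15 million.
Unemployment rate = 6.44 / 169.28 = 3.80%.
Labor force participation rate = 169.28 / 261.15 = 64.82%.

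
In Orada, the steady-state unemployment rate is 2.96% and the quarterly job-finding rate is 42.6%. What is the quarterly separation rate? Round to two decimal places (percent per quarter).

From u* = s/(s+f): s = u·f/(1−u).
s = 0.0296 × 42.6 / (1 − 0.0296) = 1.2610 / 0.9704 ≈ 1.30% per quarter.

Separation rate ≈ 1.30% per quarter.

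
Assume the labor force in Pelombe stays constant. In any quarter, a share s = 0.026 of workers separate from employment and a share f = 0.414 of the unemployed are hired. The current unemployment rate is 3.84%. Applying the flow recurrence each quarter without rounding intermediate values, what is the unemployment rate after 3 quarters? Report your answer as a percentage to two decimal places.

With a fixed labor force, u_{t+1} = u_t + s·(1−u_t) − f·u_t = u_t·(1−s−f) + s.
Here 1−s−f = 0.560 and s = 0.026.
u_1 = 0.038400 × 0.560 + 0.026 = 0.047504.
u_2 = 0.047504 × 0.560 + 0.026 = 0.052602.
u_3 = 0.052602 × 0.560 + 0.026 = 0.055457.

Unemployment rate after three quarters ≈ 5.55%.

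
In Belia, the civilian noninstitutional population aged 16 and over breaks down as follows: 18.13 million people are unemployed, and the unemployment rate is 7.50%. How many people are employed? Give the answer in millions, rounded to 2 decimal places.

About 223.60 million are employed.

Labor force = U / u = 18.13 / 0.0750 ≈ 241.73 million.
Employed = labor force − unemployed = 241.73 − 18.13 = 223.60 million.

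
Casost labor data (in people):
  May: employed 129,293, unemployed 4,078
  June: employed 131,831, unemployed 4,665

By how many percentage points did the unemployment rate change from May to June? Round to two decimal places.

The unemployment rate changed by +0.36 percentage points.

May: labor force = 129,293 + 4,078 = 133,371; u = 4,078/133,371 = 3.06%.
June: labor force = 131,831 + 4,665 = 136,496; u = 4,665/136,496 = 3.42%.
Change = 3.42% − 3.06% = +0.36 pp.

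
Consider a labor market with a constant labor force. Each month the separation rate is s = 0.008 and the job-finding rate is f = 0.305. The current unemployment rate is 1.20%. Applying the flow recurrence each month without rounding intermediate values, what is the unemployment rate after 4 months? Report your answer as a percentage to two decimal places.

With a fixed labor force, u_{t+1} = u_t + s·(1−u_t) − f·u_t = u_t·(1−s−f) + s.
Here 1−s−f = 0.687 and s = 0.008.
u_1 = 0.012000 × 0.687 + 0.008 = 0.016244.
u_2 = 0.016244 × 0.687 + 0.008 = 0.019160.
u_3 = 0.019160 × 0.687 + 0.008 = 0.021163.
u_4 = 0.021163 × 0.687 + 0.008 = 0.022539.

Unemployment rate after four months ≈ 2.25%.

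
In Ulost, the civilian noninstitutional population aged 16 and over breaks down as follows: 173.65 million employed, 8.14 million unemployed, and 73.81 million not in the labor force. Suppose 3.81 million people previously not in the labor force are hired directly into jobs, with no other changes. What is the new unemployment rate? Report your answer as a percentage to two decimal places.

Initially, labor force = 173.65 + 8.14 = 181.79 million, so u = 8.14/181.79 = 4.48%.
After the change, employed and labor force both rise by 3.81; unemployed unchanged → E = 177.46, U = 8.14, labor force = 185.60 million.
New unemployment rate = 8.14 / 185.60 = 4.39%.

New unemployment rate ≈ 4.39%.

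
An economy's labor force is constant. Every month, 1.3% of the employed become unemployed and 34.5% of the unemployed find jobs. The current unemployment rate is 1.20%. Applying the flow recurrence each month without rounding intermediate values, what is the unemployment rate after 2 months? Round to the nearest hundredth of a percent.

Unemployment rate after two months ≈ 2.63%.

With a fixed labor force, u_{t+1} = u_t + s·(1−u_t) − f·u_t = u_t·(1−s−f) + s.
Here 1−s−f = 0.642 and s = 0.013.
u_1 = 0.012000 × 0.642 + 0.013 = 0.020704.
u_2 = 0.020704 × 0.642 + 0.013 = 0.026292.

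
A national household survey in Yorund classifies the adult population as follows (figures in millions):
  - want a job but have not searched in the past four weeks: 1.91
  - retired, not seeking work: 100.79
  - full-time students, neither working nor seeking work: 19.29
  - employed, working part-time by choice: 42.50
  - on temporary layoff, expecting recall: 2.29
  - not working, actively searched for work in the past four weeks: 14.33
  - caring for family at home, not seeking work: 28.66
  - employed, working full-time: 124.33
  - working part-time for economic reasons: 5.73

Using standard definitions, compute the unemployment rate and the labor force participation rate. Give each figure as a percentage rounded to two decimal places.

Employed = 42.50 + 124.33 + 5.73 = 172.56 million (anyone who worked, including part-time for economic reasons, counts as employed).
Unemployed = 2.29 + 14.33 = 16.62 million (jobless and actively searching, or on temporary layoff).
Labor force = 172.56 + 16.62 = 189.18 million.
Not in labor force = 1.91 + 100.79 + 19.29 + 28.66 = 150.65 million (those not working and not actively searching are outside the labor force — including those who want a job but have given up searching).
Civilian working-age population = 189.18 + 150.65 = 339.83 million.
Unemployment rate = 16.62 / 189.18 = 8.79%.
Labor force participation rate = 189.18 / 339.83 = 55.67%.

Unemployment rate ≈ 8.79%; labor force participation rate ≈ 55.67%.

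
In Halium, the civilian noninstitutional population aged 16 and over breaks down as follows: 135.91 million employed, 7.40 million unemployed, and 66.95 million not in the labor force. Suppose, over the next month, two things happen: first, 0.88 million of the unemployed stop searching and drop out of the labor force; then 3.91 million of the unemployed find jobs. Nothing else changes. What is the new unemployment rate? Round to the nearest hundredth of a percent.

New unemployment rate ≈ 1.83%.

Initially, labor force = 135.91 + 7.40 = 143.31 million, so u = 7.40/143.31 = 5.16%.
After the first change, unemployed and labor force both fall by 0.88 → E = 135.91, U = 6.52, labor force = 142.43 million.
After the second change, unemployed falls and employed rises by 3.91; labor force unchanged → E = 139.82, U = 2.61, labor force = 142.43 million.
New unemployment rate = 2.61 / 142.43 = 1.83%.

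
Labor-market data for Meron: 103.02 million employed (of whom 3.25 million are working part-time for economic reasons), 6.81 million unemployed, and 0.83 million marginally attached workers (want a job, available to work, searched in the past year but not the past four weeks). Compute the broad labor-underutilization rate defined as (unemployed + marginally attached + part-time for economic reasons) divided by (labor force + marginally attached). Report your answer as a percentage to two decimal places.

Labor force = 103.02 + 6.81 = 109.83 million.
Numerator = 6.81 + 0.83 + 3.25 = 10.89 million.
Denominator = 109.83 + 0.83 = 110.66 million.
Broad rate = 10.89 / 110.66 = 9.84%.

Broad underutilization rate ≈ 9.84%.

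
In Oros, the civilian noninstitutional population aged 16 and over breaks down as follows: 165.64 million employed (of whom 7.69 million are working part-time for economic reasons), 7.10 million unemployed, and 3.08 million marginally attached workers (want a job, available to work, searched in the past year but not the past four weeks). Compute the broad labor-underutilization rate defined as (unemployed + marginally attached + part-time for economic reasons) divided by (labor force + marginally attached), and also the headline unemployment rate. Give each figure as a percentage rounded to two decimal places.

Labor force = 165.64 + 7.10 = 172.74 million.
Numerator = 7.10 + 3.08 + 7.69 = 17.87 million.
Denominator = 172.74 + 3.08 = 175.82 million.
Broad rate = 17.87 / 175.82 = 10.16%.
Headline unemployment rate = 7.10 / 172.74 = 4.11%.

Broad underutilization rate ≈ 10.16%; headline unemployment rate ≈ 4.11%.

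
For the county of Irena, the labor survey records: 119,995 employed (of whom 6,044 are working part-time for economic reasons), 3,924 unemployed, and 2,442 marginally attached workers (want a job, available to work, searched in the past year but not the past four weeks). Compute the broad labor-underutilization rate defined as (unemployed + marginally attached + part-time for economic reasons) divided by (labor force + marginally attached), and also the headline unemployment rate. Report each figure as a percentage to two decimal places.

Broad underutilization rate ≈ 9.82%; headline unemployment rate ≈ 3.17%.

Labor force = 119,995 + 3,924 = 123,919.
Numerator = 3,924 + 2,442 + 6,044 = 12,410.
Denominator = 123,919 + 2,442 = 126,361.
Broad rate = 12,410 / 126,361 = 9.82%.
Headline unemployment rate = 3,924 / 123,919 = 3.17%.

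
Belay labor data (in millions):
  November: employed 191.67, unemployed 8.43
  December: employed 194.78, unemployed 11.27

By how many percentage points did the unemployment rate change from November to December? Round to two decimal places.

November: labor force = 191.67 + 8.43 = 200.10; u = 8.43/200.10 = 4.21%.
December: labor force = 194.78 + 11.27 = 206.05; u = 11.27/206.05 = 5.47%.
Change = 5.47% − 4.21% = +1.26 pp.

The unemployment rate changed by +1.26 percentage points.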